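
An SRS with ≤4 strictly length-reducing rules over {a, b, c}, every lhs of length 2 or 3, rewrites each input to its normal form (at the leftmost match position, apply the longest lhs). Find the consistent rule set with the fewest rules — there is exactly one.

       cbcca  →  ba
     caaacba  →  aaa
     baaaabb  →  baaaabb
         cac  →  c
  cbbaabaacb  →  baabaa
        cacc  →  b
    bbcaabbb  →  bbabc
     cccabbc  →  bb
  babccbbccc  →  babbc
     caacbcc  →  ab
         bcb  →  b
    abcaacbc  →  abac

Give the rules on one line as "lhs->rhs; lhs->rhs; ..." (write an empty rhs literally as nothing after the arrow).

bbb->bc; ca->; cb->; cc->b

  | cbcca => cca => ba
  | caaacba => aacba => aaa
  | baaaabb
  | cac => c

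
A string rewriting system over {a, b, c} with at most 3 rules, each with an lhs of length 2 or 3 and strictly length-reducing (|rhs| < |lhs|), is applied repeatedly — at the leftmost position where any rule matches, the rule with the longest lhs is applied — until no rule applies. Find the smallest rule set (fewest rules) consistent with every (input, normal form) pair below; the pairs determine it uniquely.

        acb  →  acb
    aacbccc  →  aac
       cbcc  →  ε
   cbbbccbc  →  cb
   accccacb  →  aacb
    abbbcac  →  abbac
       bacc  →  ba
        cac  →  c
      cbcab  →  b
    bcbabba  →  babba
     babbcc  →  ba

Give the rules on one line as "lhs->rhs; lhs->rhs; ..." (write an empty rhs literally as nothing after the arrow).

  | acb
  | aacbccc => aaccc => aac
  | cbcc => cc => ε
  | cbbbccbc => cbbcbc => cbbc => cb

bc->; ca->; cc->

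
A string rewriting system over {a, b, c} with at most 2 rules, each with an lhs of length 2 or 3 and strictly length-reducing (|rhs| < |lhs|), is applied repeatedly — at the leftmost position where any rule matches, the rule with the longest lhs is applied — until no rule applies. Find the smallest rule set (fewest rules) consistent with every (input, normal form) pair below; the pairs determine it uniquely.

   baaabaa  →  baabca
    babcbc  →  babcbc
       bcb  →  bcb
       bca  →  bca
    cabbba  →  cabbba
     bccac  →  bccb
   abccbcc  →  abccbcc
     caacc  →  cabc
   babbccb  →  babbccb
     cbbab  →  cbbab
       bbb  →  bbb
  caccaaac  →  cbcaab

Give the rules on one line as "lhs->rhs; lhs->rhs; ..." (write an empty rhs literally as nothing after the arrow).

  | baaabaa => baabca
  | babcbc
  | bcb
  | bca

aba->bc; ac->b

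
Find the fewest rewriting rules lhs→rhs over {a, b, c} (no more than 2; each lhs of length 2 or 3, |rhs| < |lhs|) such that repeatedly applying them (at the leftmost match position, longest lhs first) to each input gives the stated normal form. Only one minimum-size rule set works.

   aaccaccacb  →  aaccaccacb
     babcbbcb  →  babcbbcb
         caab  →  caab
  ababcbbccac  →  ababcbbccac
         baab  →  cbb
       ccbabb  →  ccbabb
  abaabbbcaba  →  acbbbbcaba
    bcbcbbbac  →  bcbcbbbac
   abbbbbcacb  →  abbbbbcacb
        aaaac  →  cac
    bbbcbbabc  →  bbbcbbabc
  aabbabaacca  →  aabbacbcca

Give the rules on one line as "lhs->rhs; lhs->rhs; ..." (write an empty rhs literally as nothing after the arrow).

aaa->c; baa->cb

  | aaccaccacb
  | babcbbcb
  | caab
  | ababcbbccac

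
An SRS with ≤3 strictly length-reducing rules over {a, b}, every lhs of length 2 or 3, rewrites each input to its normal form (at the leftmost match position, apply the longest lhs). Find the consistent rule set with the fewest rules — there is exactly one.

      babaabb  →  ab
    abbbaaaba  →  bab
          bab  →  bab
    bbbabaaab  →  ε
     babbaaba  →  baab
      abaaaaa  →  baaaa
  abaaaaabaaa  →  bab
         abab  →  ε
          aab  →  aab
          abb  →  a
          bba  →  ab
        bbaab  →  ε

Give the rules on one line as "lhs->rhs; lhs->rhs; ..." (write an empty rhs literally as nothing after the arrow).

  | babaabb => bbabb => abbb => ab
  | abbbaaaba => abaaaba => baaba => bab
  | bab
  | bbbabaaab => babaaab => bbaab => abab => bb => ε

aba->b; bb->; bba->ab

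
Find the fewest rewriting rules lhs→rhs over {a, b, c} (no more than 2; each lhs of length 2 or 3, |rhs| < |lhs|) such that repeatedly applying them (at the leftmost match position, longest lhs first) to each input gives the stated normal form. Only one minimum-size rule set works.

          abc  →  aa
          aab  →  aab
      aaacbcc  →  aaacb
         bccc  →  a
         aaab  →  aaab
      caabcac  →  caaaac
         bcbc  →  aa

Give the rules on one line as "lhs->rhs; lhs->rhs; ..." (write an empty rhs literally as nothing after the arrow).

bc->a; bcc->b

  | abc => aa
  | aab
  | aaacbcc => aaacb
  | bccc => bc => a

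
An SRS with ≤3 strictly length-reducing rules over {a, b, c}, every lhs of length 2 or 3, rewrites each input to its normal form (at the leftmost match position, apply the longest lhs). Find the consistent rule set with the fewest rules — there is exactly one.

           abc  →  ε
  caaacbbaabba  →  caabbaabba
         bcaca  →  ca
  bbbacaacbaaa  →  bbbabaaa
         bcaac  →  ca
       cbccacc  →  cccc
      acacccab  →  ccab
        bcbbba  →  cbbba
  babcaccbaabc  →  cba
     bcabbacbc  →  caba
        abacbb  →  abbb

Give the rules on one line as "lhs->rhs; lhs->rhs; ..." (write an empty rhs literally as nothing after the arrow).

ac->; bbc->a; bc->c

  | abc => ac => ε
  | caaacbbaabba => caabbaabba
  | bcaca => caca => ca
  | bbbacaacbaaa => bbbaacbaaa => bbbabaaa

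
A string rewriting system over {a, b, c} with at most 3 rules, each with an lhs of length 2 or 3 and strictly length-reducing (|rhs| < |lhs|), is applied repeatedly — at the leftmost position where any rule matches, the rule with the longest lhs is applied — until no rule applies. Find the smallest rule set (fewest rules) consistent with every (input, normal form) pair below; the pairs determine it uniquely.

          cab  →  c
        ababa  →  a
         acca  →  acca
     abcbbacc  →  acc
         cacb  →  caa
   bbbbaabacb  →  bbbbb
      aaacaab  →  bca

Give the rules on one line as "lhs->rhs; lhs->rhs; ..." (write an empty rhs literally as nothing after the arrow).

  | cab => c
  | ababa => aba => a
  | acca
  | abcbbacc => cbbacc => abacc => acc

aaa->b; ab->; cb->a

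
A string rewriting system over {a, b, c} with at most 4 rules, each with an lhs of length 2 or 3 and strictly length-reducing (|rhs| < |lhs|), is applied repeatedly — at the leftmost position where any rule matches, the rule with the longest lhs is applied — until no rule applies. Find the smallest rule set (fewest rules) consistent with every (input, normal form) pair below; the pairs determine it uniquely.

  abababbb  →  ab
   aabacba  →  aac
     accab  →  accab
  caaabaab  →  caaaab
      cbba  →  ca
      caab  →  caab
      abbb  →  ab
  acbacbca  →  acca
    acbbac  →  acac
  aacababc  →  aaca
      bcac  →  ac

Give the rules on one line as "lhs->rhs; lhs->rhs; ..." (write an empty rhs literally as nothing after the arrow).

ba->; bb->; bc->

  | abababbb => ababbb => abbb => ab
  | aabacba => aacba => aac
  | accab
  | caaabaab => caaaab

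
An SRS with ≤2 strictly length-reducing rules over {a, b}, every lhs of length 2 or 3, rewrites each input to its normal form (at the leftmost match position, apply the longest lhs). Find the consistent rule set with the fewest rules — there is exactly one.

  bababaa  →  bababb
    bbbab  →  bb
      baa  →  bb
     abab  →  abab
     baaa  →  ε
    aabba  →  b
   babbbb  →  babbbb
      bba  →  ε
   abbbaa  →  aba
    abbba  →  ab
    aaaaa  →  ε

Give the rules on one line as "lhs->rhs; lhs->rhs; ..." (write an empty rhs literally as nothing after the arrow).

  | bababaa => bababb
  | bbbab => bb
  | baa => bb
  | abab

aa->b; bba->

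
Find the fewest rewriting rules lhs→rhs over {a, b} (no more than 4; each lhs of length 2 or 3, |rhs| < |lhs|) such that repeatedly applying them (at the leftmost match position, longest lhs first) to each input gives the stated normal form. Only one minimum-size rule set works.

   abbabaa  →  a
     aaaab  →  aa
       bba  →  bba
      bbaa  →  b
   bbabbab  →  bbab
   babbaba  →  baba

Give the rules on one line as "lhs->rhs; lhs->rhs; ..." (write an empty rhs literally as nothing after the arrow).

  | abbabaa => abaa => a
  | aaaab => aa
  | bba
  | bbaa => b

aab->; abb->; baa->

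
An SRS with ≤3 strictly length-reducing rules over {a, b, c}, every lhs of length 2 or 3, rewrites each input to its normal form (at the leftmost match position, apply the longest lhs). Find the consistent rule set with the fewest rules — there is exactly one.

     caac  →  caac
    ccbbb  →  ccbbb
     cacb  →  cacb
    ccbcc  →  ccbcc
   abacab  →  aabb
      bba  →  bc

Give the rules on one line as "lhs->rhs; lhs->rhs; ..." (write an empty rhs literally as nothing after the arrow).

ba->c; cca->ab

  | caac
  | ccbbb
  | cacb
  | ccbcc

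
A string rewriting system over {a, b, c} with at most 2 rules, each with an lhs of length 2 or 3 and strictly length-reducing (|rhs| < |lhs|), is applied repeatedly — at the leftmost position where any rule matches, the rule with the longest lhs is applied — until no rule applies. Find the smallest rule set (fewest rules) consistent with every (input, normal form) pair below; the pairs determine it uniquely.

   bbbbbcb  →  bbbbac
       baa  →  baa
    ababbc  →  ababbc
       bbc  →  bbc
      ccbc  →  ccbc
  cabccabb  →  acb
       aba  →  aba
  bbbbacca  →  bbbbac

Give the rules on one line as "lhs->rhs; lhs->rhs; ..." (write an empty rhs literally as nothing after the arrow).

bcb->ac; ca->

  | bbbbbcb => bbbbac
  | baa
  | ababbc
  | bbc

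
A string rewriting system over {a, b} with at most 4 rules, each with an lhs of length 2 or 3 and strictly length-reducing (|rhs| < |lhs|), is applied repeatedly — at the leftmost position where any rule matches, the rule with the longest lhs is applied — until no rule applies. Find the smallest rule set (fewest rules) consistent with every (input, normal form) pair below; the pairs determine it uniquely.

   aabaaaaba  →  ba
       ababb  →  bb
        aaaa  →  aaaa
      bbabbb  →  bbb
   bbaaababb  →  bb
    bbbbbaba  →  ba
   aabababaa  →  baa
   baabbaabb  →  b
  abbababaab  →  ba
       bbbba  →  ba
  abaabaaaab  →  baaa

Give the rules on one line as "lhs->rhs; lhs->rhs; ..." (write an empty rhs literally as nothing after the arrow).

  | aabaaaaba => abaaaaba => baaaaba => baaaba => baaba => baba => bba => ba
  | ababb => babb => bb
  | aaaa
  | bbabbb => babbb => bbb

ab->; aba->ba; bba->ba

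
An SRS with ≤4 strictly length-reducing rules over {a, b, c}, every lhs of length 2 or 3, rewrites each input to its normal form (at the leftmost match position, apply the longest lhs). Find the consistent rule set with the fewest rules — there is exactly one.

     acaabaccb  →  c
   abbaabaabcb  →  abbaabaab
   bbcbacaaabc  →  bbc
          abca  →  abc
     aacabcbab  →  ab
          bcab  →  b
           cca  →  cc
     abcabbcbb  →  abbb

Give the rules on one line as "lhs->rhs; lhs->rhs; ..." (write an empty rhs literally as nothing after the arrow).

ac->c; ca->c; cb->

  | acaabaccb => caabaccb => cabaccb => cbaccb => accb => ccb => c
  | abbaabaabcb => abbaabaab
  | bbcbacaaabc => bbacaaabc => bbcaaabc => bbcaabc => bbcabc => bbcbc => bbc
  | abca => abc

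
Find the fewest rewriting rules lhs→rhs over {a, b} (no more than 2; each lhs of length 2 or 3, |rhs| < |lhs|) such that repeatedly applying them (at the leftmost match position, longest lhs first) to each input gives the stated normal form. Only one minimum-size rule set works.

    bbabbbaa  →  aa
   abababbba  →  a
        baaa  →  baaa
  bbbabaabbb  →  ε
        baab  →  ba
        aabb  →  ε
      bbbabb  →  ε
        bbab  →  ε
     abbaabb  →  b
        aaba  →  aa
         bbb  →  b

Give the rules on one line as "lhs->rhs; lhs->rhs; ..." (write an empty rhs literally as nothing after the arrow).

  | bbabbbaa => abbbaa => bbaa => aa
  | abababbba => ababbba => abbba => bba => a
  | baaa
  | bbbabaabbb => babaabbb => baabbb => babb => bb => ε

ab->; bb->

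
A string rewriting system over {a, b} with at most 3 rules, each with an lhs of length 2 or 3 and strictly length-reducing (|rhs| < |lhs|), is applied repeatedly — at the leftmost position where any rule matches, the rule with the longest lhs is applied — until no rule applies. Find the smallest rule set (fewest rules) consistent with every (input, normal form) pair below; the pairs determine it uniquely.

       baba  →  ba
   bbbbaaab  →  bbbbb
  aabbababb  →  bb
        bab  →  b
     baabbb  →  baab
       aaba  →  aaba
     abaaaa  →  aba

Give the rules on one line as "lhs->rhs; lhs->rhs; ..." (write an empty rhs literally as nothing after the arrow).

aaa->; abb->a; bab->b

  | baba => ba
  | bbbbaaab => bbbbb
  | aabbababb => aaababb => babb => bb
  | bab => b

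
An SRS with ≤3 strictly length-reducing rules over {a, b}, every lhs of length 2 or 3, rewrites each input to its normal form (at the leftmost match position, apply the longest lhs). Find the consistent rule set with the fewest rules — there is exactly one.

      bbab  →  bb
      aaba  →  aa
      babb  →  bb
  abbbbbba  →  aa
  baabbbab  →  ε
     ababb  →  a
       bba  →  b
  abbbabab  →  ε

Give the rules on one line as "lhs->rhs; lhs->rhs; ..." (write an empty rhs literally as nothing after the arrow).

  | bbab => bb
  | aaba => aa
  | babb => bb
  | abbbbbba => abbbba => abba => aa

ab->; abb->a; ba->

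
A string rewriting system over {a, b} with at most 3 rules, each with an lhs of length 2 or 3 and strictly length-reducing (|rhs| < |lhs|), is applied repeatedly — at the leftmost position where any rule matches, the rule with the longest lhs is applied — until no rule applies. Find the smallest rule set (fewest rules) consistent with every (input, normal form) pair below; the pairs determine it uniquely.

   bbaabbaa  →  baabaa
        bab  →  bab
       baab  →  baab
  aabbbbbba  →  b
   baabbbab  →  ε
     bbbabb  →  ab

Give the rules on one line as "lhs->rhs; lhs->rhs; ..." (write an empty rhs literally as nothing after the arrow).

aaa->b; bb->b; bbb->

  | bbaabbaa => baabbaa => baabaa
  | bab
  | baab
  | aabbbbbba => aabbba => aaa => b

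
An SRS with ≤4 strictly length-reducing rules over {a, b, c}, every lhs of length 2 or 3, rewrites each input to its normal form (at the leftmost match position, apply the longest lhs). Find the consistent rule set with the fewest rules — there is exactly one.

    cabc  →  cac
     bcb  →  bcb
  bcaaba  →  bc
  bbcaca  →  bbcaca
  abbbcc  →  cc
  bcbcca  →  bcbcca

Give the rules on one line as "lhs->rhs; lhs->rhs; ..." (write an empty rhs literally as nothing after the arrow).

aaa->; ab->a; acc->cc

  | cabc => cac
  | bcb
  | bcaaba => bcaaa => bc
  | bbcaca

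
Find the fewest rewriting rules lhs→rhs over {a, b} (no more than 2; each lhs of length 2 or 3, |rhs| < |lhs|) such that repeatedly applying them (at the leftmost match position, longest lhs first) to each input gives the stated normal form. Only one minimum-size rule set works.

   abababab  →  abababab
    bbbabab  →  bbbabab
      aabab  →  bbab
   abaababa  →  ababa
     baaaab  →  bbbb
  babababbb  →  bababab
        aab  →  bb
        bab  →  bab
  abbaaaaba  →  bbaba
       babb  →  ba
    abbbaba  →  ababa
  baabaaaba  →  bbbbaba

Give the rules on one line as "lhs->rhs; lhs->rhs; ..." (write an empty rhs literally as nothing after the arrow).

aa->b; abb->a

  | abababab
  | bbbabab
  | aabab => bbab
  | abaababa => abbbaba => ababa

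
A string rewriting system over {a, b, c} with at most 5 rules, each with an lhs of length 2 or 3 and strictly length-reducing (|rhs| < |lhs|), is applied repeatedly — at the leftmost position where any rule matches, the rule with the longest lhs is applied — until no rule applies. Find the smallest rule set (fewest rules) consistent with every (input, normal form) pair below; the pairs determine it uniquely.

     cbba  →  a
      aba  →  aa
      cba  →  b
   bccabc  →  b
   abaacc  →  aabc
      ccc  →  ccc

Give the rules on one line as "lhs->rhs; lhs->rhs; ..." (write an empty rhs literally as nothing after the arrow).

  | cbba => caa => ba => a
  | aba => aa
  | cba => ca => b
  | bccabc => bcbbc => bcac => bbc => ac => b

ac->b; ba->a; bb->a; ca->b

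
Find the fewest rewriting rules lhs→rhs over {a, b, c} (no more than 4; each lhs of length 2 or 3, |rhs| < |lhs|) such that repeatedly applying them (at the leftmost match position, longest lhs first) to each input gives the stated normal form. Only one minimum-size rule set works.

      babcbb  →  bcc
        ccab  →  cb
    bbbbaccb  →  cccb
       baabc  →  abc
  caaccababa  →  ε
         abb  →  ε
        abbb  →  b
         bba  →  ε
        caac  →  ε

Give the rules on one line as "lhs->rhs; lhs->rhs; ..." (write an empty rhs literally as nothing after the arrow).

ac->; ba->; bb->c; ca->

  | babcbb => bcbb => bcc
  | ccab => cb
  | bbbbaccb => cbbaccb => ccaccb => cccb
  | baabc => abc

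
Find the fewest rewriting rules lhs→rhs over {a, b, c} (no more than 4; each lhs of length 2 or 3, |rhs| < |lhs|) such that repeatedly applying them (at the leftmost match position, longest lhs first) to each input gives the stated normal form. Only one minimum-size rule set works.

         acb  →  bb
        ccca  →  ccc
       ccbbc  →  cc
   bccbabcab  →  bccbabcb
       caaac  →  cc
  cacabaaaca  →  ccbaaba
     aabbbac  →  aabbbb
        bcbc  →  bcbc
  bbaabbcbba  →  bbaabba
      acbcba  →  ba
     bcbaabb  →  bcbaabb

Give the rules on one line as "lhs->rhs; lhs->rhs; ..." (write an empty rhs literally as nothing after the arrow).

  | acb => bb
  | ccca => ccc
  | ccbbc => cc
  | bccbabcab => bccbabcb

ac->b; bbc->; ca->c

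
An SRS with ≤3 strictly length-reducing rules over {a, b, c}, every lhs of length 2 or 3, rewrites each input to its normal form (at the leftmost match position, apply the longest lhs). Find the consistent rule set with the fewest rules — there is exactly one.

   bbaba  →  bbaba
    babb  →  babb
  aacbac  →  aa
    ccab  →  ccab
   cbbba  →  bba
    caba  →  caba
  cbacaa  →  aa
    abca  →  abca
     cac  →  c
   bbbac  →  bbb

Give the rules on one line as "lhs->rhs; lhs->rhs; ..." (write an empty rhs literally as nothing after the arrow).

ac->; acb->a; cb->

  | bbaba
  | babb
  | aacbac => aaac => aa
  | ccab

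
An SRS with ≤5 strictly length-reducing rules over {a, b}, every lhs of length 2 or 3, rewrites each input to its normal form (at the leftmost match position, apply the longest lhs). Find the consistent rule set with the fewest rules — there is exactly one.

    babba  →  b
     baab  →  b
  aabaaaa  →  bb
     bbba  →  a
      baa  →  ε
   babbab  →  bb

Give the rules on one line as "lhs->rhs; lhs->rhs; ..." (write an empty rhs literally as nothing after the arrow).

  | babba => bba => b
  | baab => b
  | aabaaaa => abbaaa => aba => bb
  | bbba => a

aba->bb; ba->; baa->; bbb->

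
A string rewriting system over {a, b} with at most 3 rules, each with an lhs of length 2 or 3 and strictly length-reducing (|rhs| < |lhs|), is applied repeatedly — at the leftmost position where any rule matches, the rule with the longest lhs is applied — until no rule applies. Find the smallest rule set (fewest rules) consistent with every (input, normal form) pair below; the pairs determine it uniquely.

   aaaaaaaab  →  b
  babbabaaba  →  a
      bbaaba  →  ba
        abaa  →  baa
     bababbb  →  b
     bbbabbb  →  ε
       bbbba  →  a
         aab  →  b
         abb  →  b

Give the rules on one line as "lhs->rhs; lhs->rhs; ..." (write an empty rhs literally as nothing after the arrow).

  | aaaaaaaab => aaaaaaab => aaaaaab => aaaaab => aaaab => aaab => aab => ab => b
  | babbabaaba => bababaaba => bbabaaba => abaaba => baaba => baba => bba => a
  | bbaaba => aaba => aba => ba
  | abaa => baa

ab->b; abb->ab; bb->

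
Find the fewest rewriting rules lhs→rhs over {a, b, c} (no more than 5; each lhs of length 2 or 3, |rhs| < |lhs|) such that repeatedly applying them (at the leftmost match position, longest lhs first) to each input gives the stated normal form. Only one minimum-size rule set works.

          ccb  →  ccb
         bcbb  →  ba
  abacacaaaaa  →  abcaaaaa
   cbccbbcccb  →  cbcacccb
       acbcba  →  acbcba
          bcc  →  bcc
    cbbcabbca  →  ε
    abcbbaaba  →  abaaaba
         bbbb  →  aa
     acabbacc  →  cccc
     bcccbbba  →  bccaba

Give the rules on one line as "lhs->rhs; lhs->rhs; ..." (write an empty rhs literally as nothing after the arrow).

  | ccb
  | bcbb => ba
  | abacacaaaaa => abcaaaaa
  | cbccbbcccb => cbcacccb

aca->; bb->a; bba->cc; cbb->a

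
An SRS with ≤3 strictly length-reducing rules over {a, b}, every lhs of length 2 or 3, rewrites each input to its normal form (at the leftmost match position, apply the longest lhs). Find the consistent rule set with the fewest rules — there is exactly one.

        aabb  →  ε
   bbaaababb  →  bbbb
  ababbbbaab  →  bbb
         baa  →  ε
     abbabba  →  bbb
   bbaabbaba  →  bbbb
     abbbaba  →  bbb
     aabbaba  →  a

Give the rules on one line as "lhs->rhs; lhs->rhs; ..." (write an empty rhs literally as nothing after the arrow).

  | aabb => ab => ε
  | bbaaababb => bababb => bbabb => bbbb
  | ababbbbaab => abbbbaab => bbbaab => bbb
  | baa => ε

ab->; ba->b; baa->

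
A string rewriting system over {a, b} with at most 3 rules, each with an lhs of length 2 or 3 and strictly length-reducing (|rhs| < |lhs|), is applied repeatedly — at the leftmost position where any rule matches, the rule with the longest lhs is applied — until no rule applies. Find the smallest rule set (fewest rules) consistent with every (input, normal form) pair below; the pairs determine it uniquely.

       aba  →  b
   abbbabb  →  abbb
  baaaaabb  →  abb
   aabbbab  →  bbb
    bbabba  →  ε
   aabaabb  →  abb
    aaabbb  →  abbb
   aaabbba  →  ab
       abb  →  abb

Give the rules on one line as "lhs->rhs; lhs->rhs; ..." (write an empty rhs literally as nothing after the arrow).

aa->b; ba->a; bba->

  | aba => aa => b
  | abbbabb => abbb
  | baaaaabb => aaaaabb => baaabb => aaabb => babb => abb
  | aabbbab => bbbbab => bbb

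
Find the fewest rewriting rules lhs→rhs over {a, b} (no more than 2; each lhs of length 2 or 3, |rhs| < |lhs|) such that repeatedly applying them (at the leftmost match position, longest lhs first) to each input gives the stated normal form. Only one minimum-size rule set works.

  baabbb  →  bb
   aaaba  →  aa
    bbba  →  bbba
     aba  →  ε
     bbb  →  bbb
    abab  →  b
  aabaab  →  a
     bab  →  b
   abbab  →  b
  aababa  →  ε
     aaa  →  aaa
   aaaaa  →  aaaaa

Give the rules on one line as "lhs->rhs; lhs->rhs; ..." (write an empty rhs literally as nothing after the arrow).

ab->; aba->

  | baabbb => babb => bb
  | aaaba => aa
  | bbba
  | aba => ε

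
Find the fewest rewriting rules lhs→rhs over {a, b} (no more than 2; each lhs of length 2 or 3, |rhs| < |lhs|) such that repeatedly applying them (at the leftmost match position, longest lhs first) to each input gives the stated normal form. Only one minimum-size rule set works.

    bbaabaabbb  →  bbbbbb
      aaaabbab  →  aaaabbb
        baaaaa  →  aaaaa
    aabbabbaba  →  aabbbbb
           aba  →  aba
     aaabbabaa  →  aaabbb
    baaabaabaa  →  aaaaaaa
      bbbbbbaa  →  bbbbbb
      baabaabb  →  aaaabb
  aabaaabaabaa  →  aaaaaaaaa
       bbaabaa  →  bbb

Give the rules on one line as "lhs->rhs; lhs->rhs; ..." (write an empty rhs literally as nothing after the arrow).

  | bbaabaabbb => bbabaabbb => bbbaabbb => bbbabbb => bbbbbb
  | aaaabbab => aaaabbb
  | baaaaa => aaaaa
  | aabbabbaba => aabbbbaba => aabbbbba => aabbbbb

baa->aa; bba->bb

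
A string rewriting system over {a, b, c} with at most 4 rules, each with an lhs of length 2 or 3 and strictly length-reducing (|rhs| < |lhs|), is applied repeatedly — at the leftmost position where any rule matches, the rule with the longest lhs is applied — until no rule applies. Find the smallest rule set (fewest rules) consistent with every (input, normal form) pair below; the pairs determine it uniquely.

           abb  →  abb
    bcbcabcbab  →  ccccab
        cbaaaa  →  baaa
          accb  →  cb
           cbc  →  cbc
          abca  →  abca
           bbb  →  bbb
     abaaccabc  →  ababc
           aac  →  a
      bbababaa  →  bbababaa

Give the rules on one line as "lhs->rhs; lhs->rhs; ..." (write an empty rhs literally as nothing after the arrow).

ac->; bcb->cc; cba->b

  | abb
  | bcbcabcbab => cccabcbab => cccaccab => ccccab
  | cbaaaa => baaa
  | accb => cb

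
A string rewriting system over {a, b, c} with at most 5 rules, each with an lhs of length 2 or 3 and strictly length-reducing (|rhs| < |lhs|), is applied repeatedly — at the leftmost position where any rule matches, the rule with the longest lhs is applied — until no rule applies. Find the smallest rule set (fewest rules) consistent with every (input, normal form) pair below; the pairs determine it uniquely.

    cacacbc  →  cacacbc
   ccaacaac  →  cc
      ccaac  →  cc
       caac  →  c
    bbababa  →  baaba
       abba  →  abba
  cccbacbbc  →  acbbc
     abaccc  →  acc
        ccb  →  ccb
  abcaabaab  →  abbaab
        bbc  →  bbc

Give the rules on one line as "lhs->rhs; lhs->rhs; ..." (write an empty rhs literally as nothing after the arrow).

  | cacacbc
  | ccaacaac => ccaac => cc
  | ccaac => cc
  | caac => c

bab->a; bac->; caa->; ccc->ac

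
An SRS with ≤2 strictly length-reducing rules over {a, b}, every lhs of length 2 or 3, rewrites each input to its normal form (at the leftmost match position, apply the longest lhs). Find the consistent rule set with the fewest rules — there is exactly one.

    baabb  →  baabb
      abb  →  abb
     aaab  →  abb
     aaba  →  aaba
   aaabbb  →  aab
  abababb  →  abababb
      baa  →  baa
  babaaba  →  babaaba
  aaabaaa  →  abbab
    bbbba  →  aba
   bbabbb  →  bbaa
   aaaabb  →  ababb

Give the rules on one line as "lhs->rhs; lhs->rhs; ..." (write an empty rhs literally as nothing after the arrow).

  | baabb
  | abb
  | aaab => abb
  | aaba

aaa->ab; bbb->a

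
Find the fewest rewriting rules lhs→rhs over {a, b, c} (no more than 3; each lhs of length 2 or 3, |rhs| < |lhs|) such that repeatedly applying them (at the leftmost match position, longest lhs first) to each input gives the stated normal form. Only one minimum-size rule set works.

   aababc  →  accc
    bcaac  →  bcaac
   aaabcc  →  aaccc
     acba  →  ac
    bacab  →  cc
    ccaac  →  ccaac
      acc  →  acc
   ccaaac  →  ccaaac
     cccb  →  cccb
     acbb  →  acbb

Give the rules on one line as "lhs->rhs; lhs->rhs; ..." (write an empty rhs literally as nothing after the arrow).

ab->c; ba->

  | aababc => acabc => accc
  | bcaac
  | aaabcc => aaccc
  | acba => ac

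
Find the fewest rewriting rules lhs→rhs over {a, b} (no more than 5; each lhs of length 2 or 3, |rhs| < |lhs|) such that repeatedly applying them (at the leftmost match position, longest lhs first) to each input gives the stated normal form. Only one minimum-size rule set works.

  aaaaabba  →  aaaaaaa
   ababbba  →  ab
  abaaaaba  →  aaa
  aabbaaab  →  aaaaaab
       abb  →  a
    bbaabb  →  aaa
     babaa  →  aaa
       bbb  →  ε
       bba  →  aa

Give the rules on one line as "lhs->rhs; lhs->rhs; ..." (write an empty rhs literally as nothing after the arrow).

ba->b; bb->; bba->aa; bbb->

  | aaaaabba => aaaaaaa
  | ababbba => abbbba => aba => ab
  | abaaaaba => abaaaba => abaaba => ababa => abba => aaa
  | aabbaaab => aaaaaab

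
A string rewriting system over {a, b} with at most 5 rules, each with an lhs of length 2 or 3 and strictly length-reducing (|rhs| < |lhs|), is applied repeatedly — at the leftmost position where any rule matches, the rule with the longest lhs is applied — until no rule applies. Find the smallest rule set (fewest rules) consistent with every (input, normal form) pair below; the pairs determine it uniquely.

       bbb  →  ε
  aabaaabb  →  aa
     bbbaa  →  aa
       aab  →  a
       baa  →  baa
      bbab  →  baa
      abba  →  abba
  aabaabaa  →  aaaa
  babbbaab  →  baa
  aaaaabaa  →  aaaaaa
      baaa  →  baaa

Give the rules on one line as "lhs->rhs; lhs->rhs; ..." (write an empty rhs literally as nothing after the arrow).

aab->a; aba->bb; bab->aa; bbb->

  | bbb => ε
  | aabaaabb => aaaabb => aaab => aa
  | bbbaa => aa
  | aab => a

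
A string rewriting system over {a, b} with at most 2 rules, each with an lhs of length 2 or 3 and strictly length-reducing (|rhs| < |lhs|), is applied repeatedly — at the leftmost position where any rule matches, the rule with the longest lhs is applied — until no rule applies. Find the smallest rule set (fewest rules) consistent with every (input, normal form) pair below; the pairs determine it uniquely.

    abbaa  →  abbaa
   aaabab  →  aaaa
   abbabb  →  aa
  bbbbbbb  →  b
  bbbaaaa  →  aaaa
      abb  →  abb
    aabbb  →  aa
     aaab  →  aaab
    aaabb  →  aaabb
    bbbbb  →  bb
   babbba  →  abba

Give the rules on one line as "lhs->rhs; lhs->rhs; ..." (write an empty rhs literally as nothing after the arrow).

bab->a; bbb->

  | abbaa
  | aaabab => aaaa
  | abbabb => abab => aa
  | bbbbbbb => bbbb => b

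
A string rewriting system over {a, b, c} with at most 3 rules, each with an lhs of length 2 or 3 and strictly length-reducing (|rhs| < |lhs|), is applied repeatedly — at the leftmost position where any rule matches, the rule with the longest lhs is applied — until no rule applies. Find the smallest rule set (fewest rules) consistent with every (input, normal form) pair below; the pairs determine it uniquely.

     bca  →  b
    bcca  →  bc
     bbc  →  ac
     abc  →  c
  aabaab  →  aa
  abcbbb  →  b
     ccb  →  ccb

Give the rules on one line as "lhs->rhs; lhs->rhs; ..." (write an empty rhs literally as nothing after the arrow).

  | bca => b
  | bcca => bc
  | bbc => ac
  | abc => c

ab->; bb->a; ca->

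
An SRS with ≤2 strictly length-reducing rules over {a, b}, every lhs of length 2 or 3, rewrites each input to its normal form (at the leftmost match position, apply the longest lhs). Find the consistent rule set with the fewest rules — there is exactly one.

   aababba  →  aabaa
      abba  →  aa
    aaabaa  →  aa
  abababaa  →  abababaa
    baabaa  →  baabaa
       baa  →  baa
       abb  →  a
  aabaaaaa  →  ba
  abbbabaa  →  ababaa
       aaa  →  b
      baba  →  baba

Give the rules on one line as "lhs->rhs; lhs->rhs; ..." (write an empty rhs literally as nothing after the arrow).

  | aababba => aabaa
  | abba => aa
  | aaabaa => bbaa => aa
  | abababaa

aaa->b; bb->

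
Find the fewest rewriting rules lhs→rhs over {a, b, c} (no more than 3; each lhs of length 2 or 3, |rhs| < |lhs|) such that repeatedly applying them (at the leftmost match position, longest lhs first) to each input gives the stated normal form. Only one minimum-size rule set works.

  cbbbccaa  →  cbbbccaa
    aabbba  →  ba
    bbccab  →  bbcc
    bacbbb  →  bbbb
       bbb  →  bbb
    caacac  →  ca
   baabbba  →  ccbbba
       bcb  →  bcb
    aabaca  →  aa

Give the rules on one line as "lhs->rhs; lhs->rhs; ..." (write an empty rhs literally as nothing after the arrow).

  | cbbbccaa
  | aabbba => abba => ba
  | bbccab => bbcc
  | bacbbb => bbbb

ab->; ac->; baa->cc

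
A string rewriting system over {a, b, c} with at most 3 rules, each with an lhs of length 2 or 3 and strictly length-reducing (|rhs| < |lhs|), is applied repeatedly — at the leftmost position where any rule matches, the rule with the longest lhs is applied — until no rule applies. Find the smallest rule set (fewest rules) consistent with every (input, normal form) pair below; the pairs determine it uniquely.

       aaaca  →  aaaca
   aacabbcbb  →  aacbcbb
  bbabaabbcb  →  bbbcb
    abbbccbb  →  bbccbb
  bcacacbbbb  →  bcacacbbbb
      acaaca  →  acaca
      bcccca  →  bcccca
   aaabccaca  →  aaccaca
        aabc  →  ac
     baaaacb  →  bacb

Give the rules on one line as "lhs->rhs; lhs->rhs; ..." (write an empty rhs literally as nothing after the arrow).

  | aaaca
  | aacabbcbb => aacbcbb
  | bbabaabbcb => bbaabbcb => bbabbcb => bbbcb
  | abbbccbb => bbccbb

ab->; baa->ba; caa->ca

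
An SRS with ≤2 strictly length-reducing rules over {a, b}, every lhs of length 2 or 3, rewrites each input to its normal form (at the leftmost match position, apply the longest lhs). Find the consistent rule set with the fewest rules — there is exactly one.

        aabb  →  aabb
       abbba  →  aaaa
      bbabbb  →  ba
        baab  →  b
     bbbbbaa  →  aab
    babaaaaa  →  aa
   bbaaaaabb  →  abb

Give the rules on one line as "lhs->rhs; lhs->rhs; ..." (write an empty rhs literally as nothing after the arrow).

baa->; bbb->aa

  | aabb
  | abbba => aaaa
  | bbabbb => bbaaa => ba
  | baab => b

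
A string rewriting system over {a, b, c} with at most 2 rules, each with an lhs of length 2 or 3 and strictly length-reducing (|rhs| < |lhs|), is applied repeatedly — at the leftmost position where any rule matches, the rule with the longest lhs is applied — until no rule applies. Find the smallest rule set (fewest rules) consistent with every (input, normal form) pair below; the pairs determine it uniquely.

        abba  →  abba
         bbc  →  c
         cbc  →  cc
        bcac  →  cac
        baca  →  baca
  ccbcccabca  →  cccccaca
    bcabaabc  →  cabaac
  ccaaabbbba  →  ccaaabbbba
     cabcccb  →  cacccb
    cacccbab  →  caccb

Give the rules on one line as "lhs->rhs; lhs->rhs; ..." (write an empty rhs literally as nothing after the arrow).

  | abba
  | bbc => bc => c
  | cbc => cc
  | bcac => cac

bc->c; cba->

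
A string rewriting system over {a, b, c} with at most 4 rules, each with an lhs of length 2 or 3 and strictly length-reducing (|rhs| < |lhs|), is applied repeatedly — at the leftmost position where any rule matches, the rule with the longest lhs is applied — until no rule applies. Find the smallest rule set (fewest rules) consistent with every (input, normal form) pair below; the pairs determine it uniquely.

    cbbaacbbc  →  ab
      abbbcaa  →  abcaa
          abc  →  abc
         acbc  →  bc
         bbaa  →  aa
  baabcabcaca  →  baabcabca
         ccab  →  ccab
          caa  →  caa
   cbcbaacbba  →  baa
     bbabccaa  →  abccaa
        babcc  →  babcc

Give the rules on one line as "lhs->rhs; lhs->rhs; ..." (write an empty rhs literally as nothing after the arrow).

ac->; bb->; cb->a

  | cbbaacbbc => abaacbbc => ababbc => abac => ab
  | abbbcaa => abcaa
  | abc
  | acbc => bc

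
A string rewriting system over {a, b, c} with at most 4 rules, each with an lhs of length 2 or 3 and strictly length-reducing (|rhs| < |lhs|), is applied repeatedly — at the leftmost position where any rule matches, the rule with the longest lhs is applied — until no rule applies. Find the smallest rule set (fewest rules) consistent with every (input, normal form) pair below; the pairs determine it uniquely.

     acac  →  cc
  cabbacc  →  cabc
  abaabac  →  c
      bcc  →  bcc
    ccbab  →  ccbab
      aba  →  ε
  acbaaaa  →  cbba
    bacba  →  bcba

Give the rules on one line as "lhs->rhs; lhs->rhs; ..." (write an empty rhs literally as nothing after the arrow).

  | acac => cac => cc
  | cabbacc => cabbcc => cabc
  | abaabac => abac => c
  | bcc

aaa->b; aba->; ac->c; bbc->b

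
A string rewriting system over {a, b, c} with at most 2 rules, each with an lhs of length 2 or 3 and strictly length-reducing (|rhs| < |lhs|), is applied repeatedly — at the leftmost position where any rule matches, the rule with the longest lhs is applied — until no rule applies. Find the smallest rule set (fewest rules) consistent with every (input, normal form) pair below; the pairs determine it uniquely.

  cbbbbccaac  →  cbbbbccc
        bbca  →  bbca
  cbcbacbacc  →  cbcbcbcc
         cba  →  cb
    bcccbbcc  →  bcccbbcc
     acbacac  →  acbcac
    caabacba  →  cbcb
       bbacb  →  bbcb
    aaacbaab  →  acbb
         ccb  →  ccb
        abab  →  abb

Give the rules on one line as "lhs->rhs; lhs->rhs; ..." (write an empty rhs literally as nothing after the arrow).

  | cbbbbccaac => cbbbbccc
  | bbca
  | cbcbacbacc => cbcbcbacc => cbcbcbcc
  | cba => cb

aa->; ba->b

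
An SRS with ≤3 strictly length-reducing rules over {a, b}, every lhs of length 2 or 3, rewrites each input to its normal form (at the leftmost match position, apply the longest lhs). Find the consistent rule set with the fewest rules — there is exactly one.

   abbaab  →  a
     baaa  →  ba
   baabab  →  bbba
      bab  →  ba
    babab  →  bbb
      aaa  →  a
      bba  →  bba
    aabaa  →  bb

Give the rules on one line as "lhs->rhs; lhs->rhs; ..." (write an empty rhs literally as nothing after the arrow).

aa->; aab->bb; ab->a

  | abbaab => abaab => aaab => ab => a
  | baaa => ba
  | baabab => bbbab => bbba
  | bab => ba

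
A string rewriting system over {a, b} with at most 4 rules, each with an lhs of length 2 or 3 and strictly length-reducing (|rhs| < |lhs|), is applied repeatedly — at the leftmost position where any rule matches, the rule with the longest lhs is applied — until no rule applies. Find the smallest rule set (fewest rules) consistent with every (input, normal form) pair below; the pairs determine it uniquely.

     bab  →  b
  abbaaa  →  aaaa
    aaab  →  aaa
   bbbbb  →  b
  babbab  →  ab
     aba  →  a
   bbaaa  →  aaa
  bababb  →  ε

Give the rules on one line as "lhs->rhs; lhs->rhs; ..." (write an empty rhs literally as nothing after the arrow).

  | bab => b
  | abbaaa => aaaa
  | aaab => aaa
  | bbbbb => bbb => b

aab->aa; ba->; bb->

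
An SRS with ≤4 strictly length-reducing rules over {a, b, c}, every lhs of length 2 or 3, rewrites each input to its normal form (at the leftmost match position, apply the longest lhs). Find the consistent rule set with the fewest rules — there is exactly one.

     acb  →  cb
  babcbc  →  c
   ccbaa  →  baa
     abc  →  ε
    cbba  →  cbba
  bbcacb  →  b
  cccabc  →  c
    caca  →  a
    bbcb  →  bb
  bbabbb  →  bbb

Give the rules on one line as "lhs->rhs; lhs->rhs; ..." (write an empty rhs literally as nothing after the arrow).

ab->c; ac->c; bc->; cc->

  | acb => cb
  | babcbc => bccbc => cbc => c
  | ccbaa => baa
  | abc => cc => ε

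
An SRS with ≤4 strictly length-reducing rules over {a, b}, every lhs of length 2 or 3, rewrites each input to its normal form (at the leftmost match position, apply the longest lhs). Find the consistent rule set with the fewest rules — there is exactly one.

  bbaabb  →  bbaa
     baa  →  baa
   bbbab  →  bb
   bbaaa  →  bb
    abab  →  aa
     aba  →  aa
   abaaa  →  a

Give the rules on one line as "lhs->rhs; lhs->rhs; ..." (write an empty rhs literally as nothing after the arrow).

  | bbaabb => bbaab => bbaa
  | baa
  | bbbab => bb
  | bbaaa => bb

aaa->; ab->a; bab->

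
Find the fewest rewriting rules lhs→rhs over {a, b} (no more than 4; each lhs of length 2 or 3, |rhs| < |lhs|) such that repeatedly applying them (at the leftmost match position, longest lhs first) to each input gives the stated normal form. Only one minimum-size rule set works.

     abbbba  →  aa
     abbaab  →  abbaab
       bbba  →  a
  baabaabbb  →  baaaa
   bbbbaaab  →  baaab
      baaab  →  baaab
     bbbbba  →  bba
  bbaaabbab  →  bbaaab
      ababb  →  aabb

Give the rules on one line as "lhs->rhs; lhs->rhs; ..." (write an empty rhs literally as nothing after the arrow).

  | abbbba => aba => aa
  | abbaab
  | bbba => a
  | baabaabbb => baaaabbb => baaaa

aba->aa; bab->; bbb->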